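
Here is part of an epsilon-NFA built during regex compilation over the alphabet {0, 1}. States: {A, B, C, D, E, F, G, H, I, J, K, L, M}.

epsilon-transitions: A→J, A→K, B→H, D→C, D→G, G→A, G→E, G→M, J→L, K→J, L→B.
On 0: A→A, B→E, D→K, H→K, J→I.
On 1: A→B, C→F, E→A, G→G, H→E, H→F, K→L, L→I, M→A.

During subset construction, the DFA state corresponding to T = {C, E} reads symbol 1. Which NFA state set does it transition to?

C on 1 → {F}.
E on 1 → {A}.
Union after reading 1: {A, F}.
Now take the epsilon-closure:
From A via epsilon: add J, K.
From J via epsilon: add L.
From L via epsilon: add B.
From B via epsilon: add H.
No new states can be added; the closed set is {A, B, F, H, J, K, L}.

{A, B, F, H, J, K, L}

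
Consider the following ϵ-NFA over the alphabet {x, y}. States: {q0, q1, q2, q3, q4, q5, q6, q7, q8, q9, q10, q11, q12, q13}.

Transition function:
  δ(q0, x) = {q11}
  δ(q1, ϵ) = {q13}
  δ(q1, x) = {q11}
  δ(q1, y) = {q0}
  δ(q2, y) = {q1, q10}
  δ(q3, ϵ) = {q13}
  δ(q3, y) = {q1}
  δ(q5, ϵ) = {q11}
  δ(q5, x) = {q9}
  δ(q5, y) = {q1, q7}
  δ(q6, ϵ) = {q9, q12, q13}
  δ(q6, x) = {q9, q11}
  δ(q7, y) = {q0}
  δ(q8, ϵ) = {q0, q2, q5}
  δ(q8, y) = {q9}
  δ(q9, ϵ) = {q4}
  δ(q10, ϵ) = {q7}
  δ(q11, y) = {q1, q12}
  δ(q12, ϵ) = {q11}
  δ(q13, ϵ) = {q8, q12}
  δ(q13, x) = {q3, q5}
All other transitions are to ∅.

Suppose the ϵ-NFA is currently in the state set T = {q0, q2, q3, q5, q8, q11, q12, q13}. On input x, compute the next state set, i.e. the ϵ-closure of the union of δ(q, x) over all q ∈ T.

q0 on x → {q11}.
q5 on x → {q9}.
q13 on x → {q3, q5}.
No x-transition from q2, q3, q8, q11, q12.
Union after reading x: {q3, q5, q9, q11}.
Now take the ϵ-closure:
From q3 via ϵ: add q13.
From q9 via ϵ: add q4.
From q13 via ϵ: add q8, q12.
From q8 via ϵ: add q0, q2.
No new states can be added; the closed set is {q0, q2, q3, q4, q5, q8, q9, q11, q12, q13}.

{q0, q2, q3, q4, q5, q8, q9, q11, q12, q13}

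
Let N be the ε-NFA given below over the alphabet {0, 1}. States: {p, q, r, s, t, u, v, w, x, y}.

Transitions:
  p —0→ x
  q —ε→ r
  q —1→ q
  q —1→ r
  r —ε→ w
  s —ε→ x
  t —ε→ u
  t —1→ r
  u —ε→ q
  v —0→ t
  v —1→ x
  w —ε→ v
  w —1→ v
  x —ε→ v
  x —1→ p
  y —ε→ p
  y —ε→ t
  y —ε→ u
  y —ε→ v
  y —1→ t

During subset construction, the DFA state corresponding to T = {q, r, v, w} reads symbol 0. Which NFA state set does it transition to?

{q, r, t, u, v, w}

v on 0 → {t}.
No 0-transition from q, r, w.
Union after reading 0: {t}.
Now take the ε-closure:
From t via ε: add u.
From u via ε: add q.
From q via ε: add r.
From r via ε: add w.
From w via ε: add v.
No new states can be added; the closed set is {q, r, t, u, v, w}.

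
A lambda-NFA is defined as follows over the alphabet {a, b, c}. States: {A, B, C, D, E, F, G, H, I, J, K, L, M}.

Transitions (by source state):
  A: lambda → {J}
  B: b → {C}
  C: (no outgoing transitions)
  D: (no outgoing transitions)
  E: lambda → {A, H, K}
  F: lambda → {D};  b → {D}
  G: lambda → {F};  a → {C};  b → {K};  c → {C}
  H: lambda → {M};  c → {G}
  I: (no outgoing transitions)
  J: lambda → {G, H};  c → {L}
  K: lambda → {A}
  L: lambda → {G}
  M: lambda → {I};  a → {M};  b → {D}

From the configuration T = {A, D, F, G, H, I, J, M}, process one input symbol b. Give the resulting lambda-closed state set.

{A, D, F, G, H, I, J, K, M}

F on b → {D}.
G on b → {K}.
M on b → {D}.
No b-transition from A, D, H, I, J.
Union after reading b: {D, K}.
Now take the lambda-closure:
From K via lambda: add A.
From A via lambda: add J.
From J via lambda: add G, H.
From G via lambda: add F.
From H via lambda: add M.
From M via lambda: add I.
No new states can be added; the closed set is {A, D, F, G, H, I, J, K, M}.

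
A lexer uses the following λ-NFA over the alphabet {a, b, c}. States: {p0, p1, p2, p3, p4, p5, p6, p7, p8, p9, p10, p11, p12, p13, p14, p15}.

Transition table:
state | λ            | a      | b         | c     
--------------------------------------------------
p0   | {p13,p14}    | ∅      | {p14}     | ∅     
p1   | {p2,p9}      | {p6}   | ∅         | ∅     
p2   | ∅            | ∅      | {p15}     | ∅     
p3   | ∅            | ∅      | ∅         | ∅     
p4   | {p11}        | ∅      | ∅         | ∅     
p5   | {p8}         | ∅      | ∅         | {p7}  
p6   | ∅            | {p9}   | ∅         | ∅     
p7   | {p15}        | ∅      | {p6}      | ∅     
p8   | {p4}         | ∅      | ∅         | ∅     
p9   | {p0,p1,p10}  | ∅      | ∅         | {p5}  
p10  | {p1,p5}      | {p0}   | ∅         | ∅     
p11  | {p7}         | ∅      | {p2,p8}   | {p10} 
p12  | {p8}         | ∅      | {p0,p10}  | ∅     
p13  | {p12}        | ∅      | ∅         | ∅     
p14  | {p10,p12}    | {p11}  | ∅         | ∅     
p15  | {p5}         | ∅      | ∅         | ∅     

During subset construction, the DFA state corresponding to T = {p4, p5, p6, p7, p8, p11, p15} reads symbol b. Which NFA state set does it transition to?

{p2, p4, p5, p6, p7, p8, p11, p15}

p7 on b → {p6}.
p11 on b → {p2, p8}.
No b-transition from p4, p5, p6, p8, p15.
Union after reading b: {p2, p6, p8}.
Now take the λ-closure:
From p8 via λ: add p4.
From p4 via λ: add p11.
From p11 via λ: add p7.
From p7 via λ: add p15.
From p15 via λ: add p5.
No new states can be added; the closed set is {p2, p4, p5, p6, p7, p8, p11, p15}.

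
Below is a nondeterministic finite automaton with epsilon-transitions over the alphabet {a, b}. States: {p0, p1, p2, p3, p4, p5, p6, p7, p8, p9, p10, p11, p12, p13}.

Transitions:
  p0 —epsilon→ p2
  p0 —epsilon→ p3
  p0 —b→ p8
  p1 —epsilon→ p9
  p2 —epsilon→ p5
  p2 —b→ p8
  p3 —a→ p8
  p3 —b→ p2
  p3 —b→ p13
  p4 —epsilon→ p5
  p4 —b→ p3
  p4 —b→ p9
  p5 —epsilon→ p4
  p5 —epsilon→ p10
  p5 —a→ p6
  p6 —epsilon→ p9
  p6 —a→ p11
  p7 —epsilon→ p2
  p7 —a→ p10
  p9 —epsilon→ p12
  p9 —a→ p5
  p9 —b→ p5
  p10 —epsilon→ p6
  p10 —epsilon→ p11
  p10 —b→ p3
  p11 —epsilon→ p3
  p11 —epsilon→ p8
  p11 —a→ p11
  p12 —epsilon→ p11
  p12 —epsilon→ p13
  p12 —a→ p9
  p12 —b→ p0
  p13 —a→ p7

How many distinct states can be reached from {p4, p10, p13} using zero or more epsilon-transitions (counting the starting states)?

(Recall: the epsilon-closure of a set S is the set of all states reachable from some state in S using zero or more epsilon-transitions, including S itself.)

Start with {p4, p10, p13}.
From p4 via epsilon: add p5.
From p10 via epsilon: add p6, p11.
From p6 via epsilon: add p9.
From p11 via epsilon: add p3, p8.
From p9 via epsilon: add p12.
epsilon-closure = {p3, p4, p5, p6, p8, p9, p10, p11, p12, p13}, which has 10 states.

10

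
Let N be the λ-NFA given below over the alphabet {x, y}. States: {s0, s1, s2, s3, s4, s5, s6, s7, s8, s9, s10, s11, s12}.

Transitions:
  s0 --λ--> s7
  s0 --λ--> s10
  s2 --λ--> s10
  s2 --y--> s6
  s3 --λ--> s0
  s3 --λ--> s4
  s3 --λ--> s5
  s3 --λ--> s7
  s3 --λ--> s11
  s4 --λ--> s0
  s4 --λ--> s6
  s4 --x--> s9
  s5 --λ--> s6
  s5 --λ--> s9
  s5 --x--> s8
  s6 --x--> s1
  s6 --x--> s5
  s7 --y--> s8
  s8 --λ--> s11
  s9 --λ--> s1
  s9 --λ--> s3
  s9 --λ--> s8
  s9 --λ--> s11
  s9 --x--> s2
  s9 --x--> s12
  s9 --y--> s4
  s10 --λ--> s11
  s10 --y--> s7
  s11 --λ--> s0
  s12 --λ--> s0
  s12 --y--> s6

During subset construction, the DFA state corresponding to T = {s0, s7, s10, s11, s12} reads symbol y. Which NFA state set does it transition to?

s7 on y → {s8}.
s10 on y → {s7}.
s12 on y → {s6}.
No y-transition from s0, s11.
Union after reading y: {s6, s7, s8}.
Now take the λ-closure:
From s8 via λ: add s11.
From s11 via λ: add s0.
From s0 via λ: add s10.
No new states can be added; the closed set is {s0, s6, s7, s8, s10, s11}.

{s0, s6, s7, s8, s10, s11}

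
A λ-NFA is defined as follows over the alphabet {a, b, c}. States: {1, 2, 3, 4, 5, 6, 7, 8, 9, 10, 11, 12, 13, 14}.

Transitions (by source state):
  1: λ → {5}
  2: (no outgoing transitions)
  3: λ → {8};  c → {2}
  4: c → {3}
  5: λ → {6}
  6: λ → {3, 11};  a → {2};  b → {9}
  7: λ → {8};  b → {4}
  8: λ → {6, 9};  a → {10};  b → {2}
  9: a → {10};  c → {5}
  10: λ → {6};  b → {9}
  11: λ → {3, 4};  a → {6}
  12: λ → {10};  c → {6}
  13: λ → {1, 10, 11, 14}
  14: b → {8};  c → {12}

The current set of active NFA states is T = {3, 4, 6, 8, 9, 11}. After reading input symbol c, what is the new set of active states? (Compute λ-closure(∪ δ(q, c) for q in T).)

{2, 3, 4, 5, 6, 8, 9, 11}

3 on c → {2}.
4 on c → {3}.
9 on c → {5}.
No c-transition from 6, 8, 11.
Union after reading c: {2, 3, 5}.
Now take the λ-closure:
From 3 via λ: add 8.
From 5 via λ: add 6.
From 6 via λ: add 11.
From 8 via λ: add 9.
From 11 via λ: add 4.
No new states can be added; the closed set is {2, 3, 4, 5, 6, 8, 9, 11}.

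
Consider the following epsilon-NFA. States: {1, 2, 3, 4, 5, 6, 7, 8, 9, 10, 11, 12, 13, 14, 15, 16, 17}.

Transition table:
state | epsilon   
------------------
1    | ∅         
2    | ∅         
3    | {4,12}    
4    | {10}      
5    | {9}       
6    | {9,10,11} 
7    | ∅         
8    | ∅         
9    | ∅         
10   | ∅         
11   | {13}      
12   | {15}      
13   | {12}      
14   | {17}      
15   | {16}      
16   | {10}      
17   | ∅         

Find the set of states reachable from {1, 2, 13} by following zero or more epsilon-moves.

Start with {1, 2, 13}.
From 13 via epsilon: add 12.
From 12 via epsilon: add 15.
From 15 via epsilon: add 16.
From 16 via epsilon: add 10.
No new states can be added; the closed set is {1, 2, 10, 12, 13, 15, 16}.

{1, 2, 10, 12, 13, 15, 16}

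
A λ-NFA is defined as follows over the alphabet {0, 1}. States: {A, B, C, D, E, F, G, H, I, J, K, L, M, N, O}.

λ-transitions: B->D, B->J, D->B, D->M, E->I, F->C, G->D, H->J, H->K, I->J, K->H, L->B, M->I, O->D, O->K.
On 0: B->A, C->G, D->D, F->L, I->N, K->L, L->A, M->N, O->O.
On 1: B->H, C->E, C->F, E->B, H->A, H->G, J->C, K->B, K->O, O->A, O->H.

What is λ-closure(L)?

Start with {L}.
From L via λ: add B.
From B via λ: add D, J.
From D via λ: add M.
From M via λ: add I.
No new states can be added; the closed set is {B, D, I, J, L, M}.

{B, D, I, J, L, M}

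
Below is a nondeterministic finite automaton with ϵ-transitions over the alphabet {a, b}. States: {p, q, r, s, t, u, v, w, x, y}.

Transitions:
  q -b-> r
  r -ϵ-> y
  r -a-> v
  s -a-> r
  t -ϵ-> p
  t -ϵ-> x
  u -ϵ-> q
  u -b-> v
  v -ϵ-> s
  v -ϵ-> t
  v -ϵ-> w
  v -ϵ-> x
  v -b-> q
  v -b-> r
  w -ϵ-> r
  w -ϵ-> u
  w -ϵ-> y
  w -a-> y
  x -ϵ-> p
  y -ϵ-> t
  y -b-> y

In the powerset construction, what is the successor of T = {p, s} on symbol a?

{p, r, t, x, y}

s on a → {r}.
No a-transition from p.
Union after reading a: {r}.
Now take the ϵ-closure:
From r via ϵ: add y.
From y via ϵ: add t.
From t via ϵ: add p, x.
No new states can be added; the closed set is {p, r, t, x, y}.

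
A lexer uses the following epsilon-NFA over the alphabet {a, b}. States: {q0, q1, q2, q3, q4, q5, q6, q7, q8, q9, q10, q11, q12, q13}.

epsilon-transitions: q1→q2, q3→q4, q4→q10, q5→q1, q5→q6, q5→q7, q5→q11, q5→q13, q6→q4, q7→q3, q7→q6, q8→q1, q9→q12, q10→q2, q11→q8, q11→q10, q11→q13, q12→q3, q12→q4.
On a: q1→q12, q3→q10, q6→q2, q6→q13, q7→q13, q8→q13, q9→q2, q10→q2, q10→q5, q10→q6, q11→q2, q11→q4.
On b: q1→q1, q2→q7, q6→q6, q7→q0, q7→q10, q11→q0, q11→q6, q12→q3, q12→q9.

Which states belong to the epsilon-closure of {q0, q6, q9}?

Start with {q0, q6, q9}.
From q6 via epsilon: add q4.
From q9 via epsilon: add q12.
From q4 via epsilon: add q10.
From q12 via epsilon: add q3.
From q10 via epsilon: add q2.
No new states can be added; the closed set is {q0, q2, q3, q4, q6, q9, q10, q12}.

{q0, q2, q3, q4, q6, q9, q10, q12}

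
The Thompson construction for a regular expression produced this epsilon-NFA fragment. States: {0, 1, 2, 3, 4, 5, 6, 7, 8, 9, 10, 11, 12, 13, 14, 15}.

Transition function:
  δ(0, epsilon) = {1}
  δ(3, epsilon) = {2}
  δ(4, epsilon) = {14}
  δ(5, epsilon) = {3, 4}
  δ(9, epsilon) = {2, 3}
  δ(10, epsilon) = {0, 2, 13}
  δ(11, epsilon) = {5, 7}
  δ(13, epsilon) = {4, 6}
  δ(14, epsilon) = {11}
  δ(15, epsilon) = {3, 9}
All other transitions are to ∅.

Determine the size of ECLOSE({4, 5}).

Start with {4, 5}.
From 4 via epsilon: add 14.
From 5 via epsilon: add 3.
From 3 via epsilon: add 2.
From 14 via epsilon: add 11.
From 11 via epsilon: add 7.
epsilon-closure = {2, 3, 4, 5, 7, 11, 14}, which has 7 states.

7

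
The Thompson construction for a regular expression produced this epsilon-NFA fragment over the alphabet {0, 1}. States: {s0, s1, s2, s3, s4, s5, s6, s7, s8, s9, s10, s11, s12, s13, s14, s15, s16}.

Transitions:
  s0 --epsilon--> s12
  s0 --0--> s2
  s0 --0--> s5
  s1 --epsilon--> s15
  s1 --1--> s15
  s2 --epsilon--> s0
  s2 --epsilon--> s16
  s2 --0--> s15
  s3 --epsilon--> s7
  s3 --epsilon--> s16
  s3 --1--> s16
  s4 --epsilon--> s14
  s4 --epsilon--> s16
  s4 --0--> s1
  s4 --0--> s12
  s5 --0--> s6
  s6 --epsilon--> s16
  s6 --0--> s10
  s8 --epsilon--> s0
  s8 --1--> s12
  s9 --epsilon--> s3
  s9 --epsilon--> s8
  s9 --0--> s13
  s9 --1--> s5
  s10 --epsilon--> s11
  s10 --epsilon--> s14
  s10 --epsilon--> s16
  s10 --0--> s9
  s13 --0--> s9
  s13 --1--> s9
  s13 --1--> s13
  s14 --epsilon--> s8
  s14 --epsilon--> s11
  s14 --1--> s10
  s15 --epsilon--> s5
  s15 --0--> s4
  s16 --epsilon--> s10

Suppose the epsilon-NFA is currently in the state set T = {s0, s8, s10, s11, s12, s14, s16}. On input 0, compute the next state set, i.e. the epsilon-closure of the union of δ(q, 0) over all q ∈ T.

{s0, s2, s3, s5, s7, s8, s9, s10, s11, s12, s14, s16}

s0 on 0 → {s2, s5}.
s10 on 0 → {s9}.
No 0-transition from s8, s11, s12, s14, s16.
Union after reading 0: {s2, s5, s9}.
Now take the epsilon-closure:
From s2 via epsilon: add s0, s16.
From s9 via epsilon: add s3, s8.
From s0 via epsilon: add s12.
From s3 via epsilon: add s7.
From s16 via epsilon: add s10.
From s10 via epsilon: add s11, s14.
No new states can be added; the closed set is {s0, s2, s3, s5, s7, s8, s9, s10, s11, s12, s14, s16}.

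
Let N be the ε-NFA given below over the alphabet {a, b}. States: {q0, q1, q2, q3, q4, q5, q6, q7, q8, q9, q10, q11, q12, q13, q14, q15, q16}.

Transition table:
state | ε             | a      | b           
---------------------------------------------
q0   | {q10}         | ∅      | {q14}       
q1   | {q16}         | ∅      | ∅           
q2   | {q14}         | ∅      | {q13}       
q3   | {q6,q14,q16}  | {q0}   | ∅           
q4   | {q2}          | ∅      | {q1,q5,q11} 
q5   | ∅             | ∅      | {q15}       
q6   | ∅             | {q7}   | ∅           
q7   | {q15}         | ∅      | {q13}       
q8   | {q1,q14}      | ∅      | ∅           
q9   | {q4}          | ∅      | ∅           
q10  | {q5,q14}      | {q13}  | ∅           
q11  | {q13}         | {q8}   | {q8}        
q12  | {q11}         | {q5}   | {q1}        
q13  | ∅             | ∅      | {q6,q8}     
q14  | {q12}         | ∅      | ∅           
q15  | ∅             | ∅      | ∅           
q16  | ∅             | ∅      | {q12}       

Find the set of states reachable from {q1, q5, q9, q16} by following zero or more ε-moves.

Start with {q1, q5, q9, q16}.
From q9 via ε: add q4.
From q4 via ε: add q2.
From q2 via ε: add q14.
From q14 via ε: add q12.
From q12 via ε: add q11.
From q11 via ε: add q13.
No new states can be added; the closed set is {q1, q2, q4, q5, q9, q11, q12, q13, q14, q16}.

{q1, q2, q4, q5, q9, q11, q12, q13, q14, q16}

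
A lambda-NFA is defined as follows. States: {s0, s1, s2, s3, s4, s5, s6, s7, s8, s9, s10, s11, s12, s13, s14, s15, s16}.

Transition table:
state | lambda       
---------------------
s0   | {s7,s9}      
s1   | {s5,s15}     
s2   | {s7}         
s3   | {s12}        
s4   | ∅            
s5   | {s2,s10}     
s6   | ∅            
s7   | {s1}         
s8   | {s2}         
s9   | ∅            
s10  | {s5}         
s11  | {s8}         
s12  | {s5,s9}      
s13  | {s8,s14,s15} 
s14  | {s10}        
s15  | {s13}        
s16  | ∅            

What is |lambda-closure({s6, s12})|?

Start with {s6, s12}.
From s12 via lambda: add s5, s9.
From s5 via lambda: add s2, s10.
From s2 via lambda: add s7.
From s7 via lambda: add s1.
From s1 via lambda: add s15.
From s15 via lambda: add s13.
From s13 via lambda: add s8, s14.
lambda-closure = {s1, s2, s5, s6, s7, s8, s9, s10, s12, s13, s14, s15}, which has 12 states.

12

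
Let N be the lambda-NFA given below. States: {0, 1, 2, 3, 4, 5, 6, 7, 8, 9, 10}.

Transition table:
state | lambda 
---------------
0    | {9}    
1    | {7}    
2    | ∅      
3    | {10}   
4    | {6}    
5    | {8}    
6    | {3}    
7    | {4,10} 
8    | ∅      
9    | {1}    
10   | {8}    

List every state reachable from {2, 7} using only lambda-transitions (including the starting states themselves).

{2, 3, 4, 6, 7, 8, 10}

Start with {2, 7}.
From 7 via lambda: add 4, 10.
From 4 via lambda: add 6.
From 10 via lambda: add 8.
From 6 via lambda: add 3.
No new states can be added; the closed set is {2, 3, 4, 6, 7, 8, 10}.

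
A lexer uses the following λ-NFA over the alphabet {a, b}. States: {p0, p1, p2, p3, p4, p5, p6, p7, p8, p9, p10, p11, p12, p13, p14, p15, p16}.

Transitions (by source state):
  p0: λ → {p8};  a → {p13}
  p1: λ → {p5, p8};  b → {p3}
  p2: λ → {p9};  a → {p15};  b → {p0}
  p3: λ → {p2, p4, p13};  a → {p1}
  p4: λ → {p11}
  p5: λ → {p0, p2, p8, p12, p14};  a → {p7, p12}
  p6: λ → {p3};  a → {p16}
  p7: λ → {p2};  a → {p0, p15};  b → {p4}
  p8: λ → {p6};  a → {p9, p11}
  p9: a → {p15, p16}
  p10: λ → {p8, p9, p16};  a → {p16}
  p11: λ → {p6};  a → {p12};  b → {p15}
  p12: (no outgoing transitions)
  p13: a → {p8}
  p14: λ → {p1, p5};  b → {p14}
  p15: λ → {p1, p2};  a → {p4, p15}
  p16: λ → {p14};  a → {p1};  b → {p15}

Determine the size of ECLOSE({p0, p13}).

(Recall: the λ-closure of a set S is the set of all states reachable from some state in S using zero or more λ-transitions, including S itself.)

9

Start with {p0, p13}.
From p0 via λ: add p8.
From p8 via λ: add p6.
From p6 via λ: add p3.
From p3 via λ: add p2, p4.
From p2 via λ: add p9.
From p4 via λ: add p11.
λ-closure = {p0, p2, p3, p4, p6, p8, p9, p11, p13}, which has 9 states.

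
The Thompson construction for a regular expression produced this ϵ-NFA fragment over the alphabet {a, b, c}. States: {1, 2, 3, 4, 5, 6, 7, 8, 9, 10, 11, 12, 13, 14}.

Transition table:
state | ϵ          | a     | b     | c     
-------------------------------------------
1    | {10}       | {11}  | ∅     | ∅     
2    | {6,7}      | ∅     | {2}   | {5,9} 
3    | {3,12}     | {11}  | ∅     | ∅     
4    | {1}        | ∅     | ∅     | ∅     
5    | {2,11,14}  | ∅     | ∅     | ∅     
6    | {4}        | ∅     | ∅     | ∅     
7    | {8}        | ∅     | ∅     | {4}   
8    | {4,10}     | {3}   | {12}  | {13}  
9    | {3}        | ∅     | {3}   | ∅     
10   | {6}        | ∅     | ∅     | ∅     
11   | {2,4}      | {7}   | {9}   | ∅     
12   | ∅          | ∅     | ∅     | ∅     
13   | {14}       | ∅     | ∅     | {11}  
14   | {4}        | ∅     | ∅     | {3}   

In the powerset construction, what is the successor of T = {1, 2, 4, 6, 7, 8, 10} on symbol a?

{1, 2, 3, 4, 6, 7, 8, 10, 11, 12}

1 on a → {11}.
8 on a → {3}.
No a-transition from 2, 4, 6, 7, 10.
Union after reading a: {3, 11}.
Now take the ϵ-closure:
From 3 via ϵ: add 12.
From 11 via ϵ: add 2, 4.
From 2 via ϵ: add 6, 7.
From 4 via ϵ: add 1.
From 1 via ϵ: add 10.
From 7 via ϵ: add 8.
No new states can be added; the closed set is {1, 2, 3, 4, 6, 7, 8, 10, 11, 12}.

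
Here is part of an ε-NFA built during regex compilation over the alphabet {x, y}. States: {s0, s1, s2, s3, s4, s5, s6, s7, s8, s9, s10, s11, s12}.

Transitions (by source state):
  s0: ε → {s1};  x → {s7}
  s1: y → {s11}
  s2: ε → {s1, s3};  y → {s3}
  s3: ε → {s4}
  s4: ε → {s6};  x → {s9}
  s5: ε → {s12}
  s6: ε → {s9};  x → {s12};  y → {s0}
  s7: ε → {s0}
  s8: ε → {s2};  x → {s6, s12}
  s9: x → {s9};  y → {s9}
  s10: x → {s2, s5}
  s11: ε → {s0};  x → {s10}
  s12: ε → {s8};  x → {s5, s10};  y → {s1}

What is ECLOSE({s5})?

Start with {s5}.
From s5 via ε: add s12.
From s12 via ε: add s8.
From s8 via ε: add s2.
From s2 via ε: add s1, s3.
From s3 via ε: add s4.
From s4 via ε: add s6.
From s6 via ε: add s9.
No new states can be added; the closed set is {s1, s2, s3, s4, s5, s6, s8, s9, s12}.

{s1, s2, s3, s4, s5, s6, s8, s9, s12}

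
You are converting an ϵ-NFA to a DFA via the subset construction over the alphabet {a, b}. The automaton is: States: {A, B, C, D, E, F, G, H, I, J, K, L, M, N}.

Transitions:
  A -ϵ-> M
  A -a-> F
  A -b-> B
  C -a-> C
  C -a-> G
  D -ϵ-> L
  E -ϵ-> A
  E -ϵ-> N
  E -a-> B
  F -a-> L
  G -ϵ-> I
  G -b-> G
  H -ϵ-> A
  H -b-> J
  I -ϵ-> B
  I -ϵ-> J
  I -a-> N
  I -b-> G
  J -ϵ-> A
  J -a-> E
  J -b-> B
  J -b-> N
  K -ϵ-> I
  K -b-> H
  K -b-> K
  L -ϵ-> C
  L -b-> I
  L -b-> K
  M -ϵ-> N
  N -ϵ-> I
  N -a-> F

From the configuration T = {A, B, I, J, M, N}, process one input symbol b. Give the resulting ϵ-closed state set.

A on b → {B}.
I on b → {G}.
J on b → {B, N}.
No b-transition from B, M, N.
Union after reading b: {B, G, N}.
Now take the ϵ-closure:
From G via ϵ: add I.
From I via ϵ: add J.
From J via ϵ: add A.
From A via ϵ: add M.
No new states can be added; the closed set is {A, B, G, I, J, M, N}.

{A, B, G, I, J, M, N}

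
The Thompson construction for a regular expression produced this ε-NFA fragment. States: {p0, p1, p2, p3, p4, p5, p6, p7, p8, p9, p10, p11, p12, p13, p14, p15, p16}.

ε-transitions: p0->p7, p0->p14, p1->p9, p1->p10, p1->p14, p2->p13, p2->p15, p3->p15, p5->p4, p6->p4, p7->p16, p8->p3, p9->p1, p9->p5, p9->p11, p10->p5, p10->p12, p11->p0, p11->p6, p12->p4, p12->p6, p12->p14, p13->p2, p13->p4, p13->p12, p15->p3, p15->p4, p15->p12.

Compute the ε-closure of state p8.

Start with {p8}.
From p8 via ε: add p3.
From p3 via ε: add p15.
From p15 via ε: add p4, p12.
From p12 via ε: add p6, p14.
No new states can be added; the closed set is {p3, p4, p6, p8, p12, p14, p15}.

{p3, p4, p6, p8, p12, p14, p15}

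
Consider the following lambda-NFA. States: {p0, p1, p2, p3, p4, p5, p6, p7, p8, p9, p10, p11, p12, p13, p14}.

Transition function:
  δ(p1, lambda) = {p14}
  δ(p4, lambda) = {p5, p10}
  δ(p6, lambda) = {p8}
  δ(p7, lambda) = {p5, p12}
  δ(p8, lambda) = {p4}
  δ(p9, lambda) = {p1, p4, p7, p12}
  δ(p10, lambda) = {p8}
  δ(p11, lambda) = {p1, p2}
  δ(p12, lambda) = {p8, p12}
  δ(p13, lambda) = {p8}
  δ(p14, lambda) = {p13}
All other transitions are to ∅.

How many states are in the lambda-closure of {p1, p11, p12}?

10

Start with {p1, p11, p12}.
From p1 via lambda: add p14.
From p11 via lambda: add p2.
From p12 via lambda: add p8.
From p8 via lambda: add p4.
From p14 via lambda: add p13.
From p4 via lambda: add p5, p10.
lambda-closure = {p1, p2, p4, p5, p8, p10, p11, p12, p13, p14}, which has 10 states.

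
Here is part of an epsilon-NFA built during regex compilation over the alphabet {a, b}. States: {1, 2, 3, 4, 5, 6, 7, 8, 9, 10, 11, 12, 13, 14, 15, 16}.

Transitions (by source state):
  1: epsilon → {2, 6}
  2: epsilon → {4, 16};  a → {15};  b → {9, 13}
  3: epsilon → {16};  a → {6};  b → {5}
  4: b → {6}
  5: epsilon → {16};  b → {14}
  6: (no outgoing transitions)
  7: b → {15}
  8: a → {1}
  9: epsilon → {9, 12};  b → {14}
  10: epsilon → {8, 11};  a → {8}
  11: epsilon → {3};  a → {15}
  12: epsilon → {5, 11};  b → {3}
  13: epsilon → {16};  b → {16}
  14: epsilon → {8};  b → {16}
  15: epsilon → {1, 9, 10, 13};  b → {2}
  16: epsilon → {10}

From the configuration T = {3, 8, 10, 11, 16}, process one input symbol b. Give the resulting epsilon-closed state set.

{3, 5, 8, 10, 11, 16}

3 on b → {5}.
No b-transition from 8, 10, 11, 16.
Union after reading b: {5}.
Now take the epsilon-closure:
From 5 via epsilon: add 16.
From 16 via epsilon: add 10.
From 10 via epsilon: add 8, 11.
From 11 via epsilon: add 3.
No new states can be added; the closed set is {3, 5, 8, 10, 11, 16}.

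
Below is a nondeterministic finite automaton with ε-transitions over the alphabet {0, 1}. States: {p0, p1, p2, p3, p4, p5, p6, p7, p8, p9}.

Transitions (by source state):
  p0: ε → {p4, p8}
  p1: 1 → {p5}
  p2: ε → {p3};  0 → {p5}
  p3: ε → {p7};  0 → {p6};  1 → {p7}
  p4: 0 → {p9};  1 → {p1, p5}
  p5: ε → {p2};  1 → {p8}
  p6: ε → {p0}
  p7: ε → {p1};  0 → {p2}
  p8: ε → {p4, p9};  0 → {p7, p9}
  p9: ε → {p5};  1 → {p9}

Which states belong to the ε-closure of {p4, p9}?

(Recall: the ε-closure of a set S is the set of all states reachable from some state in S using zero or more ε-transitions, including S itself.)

Start with {p4, p9}.
From p9 via ε: add p5.
From p5 via ε: add p2.
From p2 via ε: add p3.
From p3 via ε: add p7.
From p7 via ε: add p1.
No new states can be added; the closed set is {p1, p2, p3, p4, p5, p7, p9}.

{p1, p2, p3, p4, p5, p7, p9}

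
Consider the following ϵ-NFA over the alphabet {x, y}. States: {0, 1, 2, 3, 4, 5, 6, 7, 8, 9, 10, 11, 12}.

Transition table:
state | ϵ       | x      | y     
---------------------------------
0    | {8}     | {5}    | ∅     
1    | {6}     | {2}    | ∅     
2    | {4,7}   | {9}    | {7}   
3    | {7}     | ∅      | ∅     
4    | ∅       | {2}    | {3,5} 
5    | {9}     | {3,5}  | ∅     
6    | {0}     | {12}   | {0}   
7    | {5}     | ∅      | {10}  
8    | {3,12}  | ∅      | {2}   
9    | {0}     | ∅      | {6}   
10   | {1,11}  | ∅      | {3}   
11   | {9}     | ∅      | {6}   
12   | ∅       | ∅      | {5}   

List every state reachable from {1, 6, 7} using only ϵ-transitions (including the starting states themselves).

{0, 1, 3, 5, 6, 7, 8, 9, 12}

Start with {1, 6, 7}.
From 6 via ϵ: add 0.
From 7 via ϵ: add 5.
From 0 via ϵ: add 8.
From 5 via ϵ: add 9.
From 8 via ϵ: add 3, 12.
No new states can be added; the closed set is {0, 1, 3, 5, 6, 7, 8, 9, 12}.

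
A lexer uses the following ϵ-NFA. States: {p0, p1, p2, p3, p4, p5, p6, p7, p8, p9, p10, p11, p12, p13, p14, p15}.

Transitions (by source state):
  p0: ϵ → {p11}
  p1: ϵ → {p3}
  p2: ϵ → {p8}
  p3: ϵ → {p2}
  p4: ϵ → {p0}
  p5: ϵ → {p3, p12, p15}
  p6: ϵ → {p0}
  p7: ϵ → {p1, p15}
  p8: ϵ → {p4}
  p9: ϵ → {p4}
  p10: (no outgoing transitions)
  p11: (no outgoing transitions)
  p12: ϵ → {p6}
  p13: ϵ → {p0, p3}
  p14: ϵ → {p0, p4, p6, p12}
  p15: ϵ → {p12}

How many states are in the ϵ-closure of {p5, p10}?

Start with {p5, p10}.
From p5 via ϵ: add p3, p12, p15.
From p3 via ϵ: add p2.
From p12 via ϵ: add p6.
From p2 via ϵ: add p8.
From p6 via ϵ: add p0.
From p0 via ϵ: add p11.
From p8 via ϵ: add p4.
ϵ-closure = {p0, p2, p3, p4, p5, p6, p8, p10, p11, p12, p15}, which has 11 states.

11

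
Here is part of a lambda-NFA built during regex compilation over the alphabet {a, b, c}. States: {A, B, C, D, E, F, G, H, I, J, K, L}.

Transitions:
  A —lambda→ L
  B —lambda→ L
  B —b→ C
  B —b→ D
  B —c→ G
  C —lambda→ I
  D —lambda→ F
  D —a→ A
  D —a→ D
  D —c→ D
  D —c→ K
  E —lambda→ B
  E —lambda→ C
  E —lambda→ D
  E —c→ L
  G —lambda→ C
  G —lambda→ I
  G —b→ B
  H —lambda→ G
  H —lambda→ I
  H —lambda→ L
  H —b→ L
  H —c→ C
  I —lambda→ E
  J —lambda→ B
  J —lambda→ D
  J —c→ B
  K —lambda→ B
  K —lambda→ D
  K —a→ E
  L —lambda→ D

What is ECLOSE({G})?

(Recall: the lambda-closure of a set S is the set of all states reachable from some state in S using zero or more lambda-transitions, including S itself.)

{B, C, D, E, F, G, I, L}

Start with {G}.
From G via lambda: add C, I.
From I via lambda: add E.
From E via lambda: add B, D.
From B via lambda: add L.
From D via lambda: add F.
No new states can be added; the closed set is {B, C, D, E, F, G, I, L}.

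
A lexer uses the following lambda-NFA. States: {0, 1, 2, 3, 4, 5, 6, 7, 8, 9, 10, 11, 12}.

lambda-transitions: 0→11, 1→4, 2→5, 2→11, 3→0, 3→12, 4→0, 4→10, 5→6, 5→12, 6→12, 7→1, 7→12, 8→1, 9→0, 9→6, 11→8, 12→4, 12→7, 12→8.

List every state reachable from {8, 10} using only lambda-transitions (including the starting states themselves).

{0, 1, 4, 8, 10, 11}

Start with {8, 10}.
From 8 via lambda: add 1.
From 1 via lambda: add 4.
From 4 via lambda: add 0.
From 0 via lambda: add 11.
No new states can be added; the closed set is {0, 1, 4, 8, 10, 11}.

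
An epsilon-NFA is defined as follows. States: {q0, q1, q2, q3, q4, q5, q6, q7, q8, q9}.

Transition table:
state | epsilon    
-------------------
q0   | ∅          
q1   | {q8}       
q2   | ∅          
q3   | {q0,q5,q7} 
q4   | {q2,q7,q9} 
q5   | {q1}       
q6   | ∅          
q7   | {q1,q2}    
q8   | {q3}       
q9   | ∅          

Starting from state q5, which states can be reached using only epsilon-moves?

{q0, q1, q2, q3, q5, q7, q8}

Start with {q5}.
From q5 via epsilon: add q1.
From q1 via epsilon: add q8.
From q8 via epsilon: add q3.
From q3 via epsilon: add q0, q7.
From q7 via epsilon: add q2.
No new states can be added; the closed set is {q0, q1, q2, q3, q5, q7, q8}.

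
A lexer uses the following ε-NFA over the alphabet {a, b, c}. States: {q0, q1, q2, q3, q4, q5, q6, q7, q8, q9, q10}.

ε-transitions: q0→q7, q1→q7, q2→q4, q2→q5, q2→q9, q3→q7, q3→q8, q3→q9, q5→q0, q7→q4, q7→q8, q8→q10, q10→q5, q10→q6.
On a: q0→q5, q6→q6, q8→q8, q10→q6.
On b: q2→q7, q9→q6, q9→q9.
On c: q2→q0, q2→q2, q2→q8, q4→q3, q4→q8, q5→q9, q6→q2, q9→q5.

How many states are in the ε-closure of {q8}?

Start with {q8}.
From q8 via ε: add q10.
From q10 via ε: add q5, q6.
From q5 via ε: add q0.
From q0 via ε: add q7.
From q7 via ε: add q4.
ε-closure = {q0, q4, q5, q6, q7, q8, q10}, which has 7 states.

7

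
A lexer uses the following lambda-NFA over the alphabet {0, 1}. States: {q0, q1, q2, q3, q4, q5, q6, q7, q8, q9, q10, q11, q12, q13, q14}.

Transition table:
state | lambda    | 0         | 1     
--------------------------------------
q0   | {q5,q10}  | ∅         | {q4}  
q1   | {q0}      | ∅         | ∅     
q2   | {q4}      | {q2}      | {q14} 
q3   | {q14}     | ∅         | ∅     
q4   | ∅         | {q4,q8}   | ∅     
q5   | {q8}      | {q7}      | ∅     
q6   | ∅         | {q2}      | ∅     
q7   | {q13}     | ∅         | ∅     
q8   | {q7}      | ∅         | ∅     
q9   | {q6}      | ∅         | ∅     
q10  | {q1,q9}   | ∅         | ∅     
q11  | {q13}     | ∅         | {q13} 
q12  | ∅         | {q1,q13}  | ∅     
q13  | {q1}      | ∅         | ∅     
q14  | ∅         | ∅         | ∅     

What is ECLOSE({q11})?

{q0, q1, q5, q6, q7, q8, q9, q10, q11, q13}

Start with {q11}.
From q11 via lambda: add q13.
From q13 via lambda: add q1.
From q1 via lambda: add q0.
From q0 via lambda: add q5, q10.
From q5 via lambda: add q8.
From q10 via lambda: add q9.
From q8 via lambda: add q7.
From q9 via lambda: add q6.
No new states can be added; the closed set is {q0, q1, q5, q6, q7, q8, q9, q10, q11, q13}.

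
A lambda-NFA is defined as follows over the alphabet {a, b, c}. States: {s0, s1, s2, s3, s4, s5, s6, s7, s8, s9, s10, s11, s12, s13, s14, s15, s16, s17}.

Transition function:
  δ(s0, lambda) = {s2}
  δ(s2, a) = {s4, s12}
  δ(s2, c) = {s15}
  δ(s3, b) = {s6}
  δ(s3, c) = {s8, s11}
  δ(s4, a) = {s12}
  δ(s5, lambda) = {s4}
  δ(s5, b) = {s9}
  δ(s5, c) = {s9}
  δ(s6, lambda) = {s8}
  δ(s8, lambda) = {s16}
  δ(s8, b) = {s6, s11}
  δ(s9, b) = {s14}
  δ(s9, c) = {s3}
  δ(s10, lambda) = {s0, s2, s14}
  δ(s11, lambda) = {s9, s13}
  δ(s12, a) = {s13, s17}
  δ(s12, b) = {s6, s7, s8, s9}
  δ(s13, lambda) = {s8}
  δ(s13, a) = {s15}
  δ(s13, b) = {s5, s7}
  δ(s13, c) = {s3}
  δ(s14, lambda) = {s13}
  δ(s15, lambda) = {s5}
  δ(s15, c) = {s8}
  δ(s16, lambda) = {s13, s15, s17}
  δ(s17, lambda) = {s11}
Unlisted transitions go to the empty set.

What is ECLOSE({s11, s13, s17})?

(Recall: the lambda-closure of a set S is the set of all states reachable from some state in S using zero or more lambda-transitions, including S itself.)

{s4, s5, s8, s9, s11, s13, s15, s16, s17}

Start with {s11, s13, s17}.
From s11 via lambda: add s9.
From s13 via lambda: add s8.
From s8 via lambda: add s16.
From s16 via lambda: add s15.
From s15 via lambda: add s5.
From s5 via lambda: add s4.
No new states can be added; the closed set is {s4, s5, s8, s9, s11, s13, s15, s16, s17}.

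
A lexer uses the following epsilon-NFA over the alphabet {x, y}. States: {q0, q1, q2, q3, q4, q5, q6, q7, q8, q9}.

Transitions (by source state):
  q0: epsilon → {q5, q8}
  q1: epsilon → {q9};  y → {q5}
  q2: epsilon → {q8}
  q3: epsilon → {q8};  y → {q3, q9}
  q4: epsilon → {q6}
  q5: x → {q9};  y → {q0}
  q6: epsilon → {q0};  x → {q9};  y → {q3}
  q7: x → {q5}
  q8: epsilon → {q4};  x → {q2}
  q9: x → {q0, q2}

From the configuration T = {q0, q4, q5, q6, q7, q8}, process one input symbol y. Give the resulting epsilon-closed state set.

q5 on y → {q0}.
q6 on y → {q3}.
No y-transition from q0, q4, q7, q8.
Union after reading y: {q0, q3}.
Now take the epsilon-closure:
From q0 via epsilon: add q5, q8.
From q8 via epsilon: add q4.
From q4 via epsilon: add q6.
No new states can be added; the closed set is {q0, q3, q4, q5, q6, q8}.

{q0, q3, q4, q5, q6, q8}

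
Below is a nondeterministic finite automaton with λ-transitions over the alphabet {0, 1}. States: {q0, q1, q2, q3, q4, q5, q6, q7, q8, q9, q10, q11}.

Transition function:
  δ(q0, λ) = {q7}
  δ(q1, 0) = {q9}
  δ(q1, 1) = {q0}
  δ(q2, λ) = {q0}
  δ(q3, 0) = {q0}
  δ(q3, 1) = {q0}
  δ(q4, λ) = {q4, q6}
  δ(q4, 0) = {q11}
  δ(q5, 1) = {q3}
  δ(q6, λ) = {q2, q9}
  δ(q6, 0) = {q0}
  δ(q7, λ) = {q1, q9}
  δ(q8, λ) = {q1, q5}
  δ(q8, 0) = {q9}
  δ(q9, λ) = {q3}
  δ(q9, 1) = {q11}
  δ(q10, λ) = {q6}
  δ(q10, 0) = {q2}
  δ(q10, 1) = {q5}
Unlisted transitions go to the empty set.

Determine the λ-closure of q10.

{q0, q1, q2, q3, q6, q7, q9, q10}

Start with {q10}.
From q10 via λ: add q6.
From q6 via λ: add q2, q9.
From q2 via λ: add q0.
From q9 via λ: add q3.
From q0 via λ: add q7.
From q7 via λ: add q1.
No new states can be added; the closed set is {q0, q1, q2, q3, q6, q7, q9, q10}.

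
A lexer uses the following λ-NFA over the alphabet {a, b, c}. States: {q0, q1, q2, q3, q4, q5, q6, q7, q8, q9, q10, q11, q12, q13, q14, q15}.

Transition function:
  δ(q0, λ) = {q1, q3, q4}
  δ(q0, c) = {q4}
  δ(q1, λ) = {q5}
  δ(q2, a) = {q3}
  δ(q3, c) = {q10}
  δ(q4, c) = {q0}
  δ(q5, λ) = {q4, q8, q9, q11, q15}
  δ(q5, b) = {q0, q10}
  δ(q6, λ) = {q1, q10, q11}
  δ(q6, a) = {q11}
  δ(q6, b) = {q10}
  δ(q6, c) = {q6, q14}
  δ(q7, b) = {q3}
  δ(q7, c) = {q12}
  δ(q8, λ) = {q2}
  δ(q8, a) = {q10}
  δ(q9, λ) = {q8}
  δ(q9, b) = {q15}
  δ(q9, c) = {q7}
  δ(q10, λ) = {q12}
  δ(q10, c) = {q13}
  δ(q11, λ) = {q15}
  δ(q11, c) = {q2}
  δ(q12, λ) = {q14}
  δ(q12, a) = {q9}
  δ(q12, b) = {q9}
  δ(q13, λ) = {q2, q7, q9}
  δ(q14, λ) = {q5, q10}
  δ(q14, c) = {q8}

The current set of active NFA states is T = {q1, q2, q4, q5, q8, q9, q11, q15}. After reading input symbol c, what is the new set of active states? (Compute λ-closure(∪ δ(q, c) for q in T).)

q4 on c → {q0}.
q9 on c → {q7}.
q11 on c → {q2}.
No c-transition from q1, q2, q5, q8, q15.
Union after reading c: {q0, q2, q7}.
Now take the λ-closure:
From q0 via λ: add q1, q3, q4.
From q1 via λ: add q5.
From q5 via λ: add q8, q9, q11, q15.
No new states can be added; the closed set is {q0, q1, q2, q3, q4, q5, q7, q8, q9, q11, q15}.

{q0, q1, q2, q3, q4, q5, q7, q8, q9, q11, q15}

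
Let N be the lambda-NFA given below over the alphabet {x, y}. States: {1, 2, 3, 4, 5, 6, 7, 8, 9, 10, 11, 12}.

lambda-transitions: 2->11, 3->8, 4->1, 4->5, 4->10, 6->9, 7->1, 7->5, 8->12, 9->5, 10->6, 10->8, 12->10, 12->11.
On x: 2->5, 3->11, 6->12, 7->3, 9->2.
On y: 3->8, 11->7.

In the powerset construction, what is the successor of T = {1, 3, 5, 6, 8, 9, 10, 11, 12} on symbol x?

3 on x → {11}.
6 on x → {12}.
9 on x → {2}.
No x-transition from 1, 5, 8, 10, 11, 12.
Union after reading x: {2, 11, 12}.
Now take the lambda-closure:
From 12 via lambda: add 10.
From 10 via lambda: add 6, 8.
From 6 via lambda: add 9.
From 9 via lambda: add 5.
No new states can be added; the closed set is {2, 5, 6, 8, 9, 10, 11, 12}.

{2, 5, 6, 8, 9, 10, 11, 12}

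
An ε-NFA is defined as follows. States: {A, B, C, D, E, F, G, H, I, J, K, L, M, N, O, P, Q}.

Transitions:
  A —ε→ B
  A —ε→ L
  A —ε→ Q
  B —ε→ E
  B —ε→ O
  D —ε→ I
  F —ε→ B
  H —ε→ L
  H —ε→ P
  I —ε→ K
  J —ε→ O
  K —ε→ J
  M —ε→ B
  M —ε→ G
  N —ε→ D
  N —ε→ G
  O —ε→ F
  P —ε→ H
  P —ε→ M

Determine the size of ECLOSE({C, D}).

9

Start with {C, D}.
From D via ε: add I.
From I via ε: add K.
From K via ε: add J.
From J via ε: add O.
From O via ε: add F.
From F via ε: add B.
From B via ε: add E.
ε-closure = {B, C, D, E, F, I, J, K, O}, which has 9 states.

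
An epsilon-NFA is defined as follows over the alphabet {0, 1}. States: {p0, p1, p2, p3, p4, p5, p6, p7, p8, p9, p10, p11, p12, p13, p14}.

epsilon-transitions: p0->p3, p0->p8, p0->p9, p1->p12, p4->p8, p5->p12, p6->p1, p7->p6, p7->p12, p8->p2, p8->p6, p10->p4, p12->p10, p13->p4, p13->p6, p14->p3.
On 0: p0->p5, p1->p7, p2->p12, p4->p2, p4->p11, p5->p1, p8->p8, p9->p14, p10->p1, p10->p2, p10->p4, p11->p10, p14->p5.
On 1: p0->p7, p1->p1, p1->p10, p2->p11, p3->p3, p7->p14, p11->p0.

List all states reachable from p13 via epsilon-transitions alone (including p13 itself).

Start with {p13}.
From p13 via epsilon: add p4, p6.
From p4 via epsilon: add p8.
From p6 via epsilon: add p1.
From p1 via epsilon: add p12.
From p8 via epsilon: add p2.
From p12 via epsilon: add p10.
No new states can be added; the closed set is {p1, p2, p4, p6, p8, p10, p12, p13}.

{p1, p2, p4, p6, p8, p10, p12, p13}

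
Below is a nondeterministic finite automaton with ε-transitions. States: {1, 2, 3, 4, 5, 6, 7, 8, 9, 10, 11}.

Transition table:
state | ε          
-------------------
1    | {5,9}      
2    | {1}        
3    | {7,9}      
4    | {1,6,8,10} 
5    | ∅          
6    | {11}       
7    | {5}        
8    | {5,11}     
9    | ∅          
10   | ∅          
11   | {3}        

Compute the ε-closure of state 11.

Start with {11}.
From 11 via ε: add 3.
From 3 via ε: add 7, 9.
From 7 via ε: add 5.
No new states can be added; the closed set is {3, 5, 7, 9, 11}.

{3, 5, 7, 9, 11}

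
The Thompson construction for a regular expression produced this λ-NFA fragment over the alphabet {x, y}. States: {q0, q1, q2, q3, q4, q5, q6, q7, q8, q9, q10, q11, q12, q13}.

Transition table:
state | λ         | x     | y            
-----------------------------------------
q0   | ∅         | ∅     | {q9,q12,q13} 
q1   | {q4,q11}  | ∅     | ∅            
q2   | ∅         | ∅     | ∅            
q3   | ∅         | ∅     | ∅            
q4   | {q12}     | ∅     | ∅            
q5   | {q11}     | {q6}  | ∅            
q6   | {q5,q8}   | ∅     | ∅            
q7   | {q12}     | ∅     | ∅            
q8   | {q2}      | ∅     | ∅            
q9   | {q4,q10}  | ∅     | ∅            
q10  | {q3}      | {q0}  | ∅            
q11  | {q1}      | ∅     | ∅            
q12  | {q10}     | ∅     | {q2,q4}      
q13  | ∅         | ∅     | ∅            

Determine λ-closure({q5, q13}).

{q1, q3, q4, q5, q10, q11, q12, q13}

Start with {q5, q13}.
From q5 via λ: add q11.
From q11 via λ: add q1.
From q1 via λ: add q4.
From q4 via λ: add q12.
From q12 via λ: add q10.
From q10 via λ: add q3.
No new states can be added; the closed set is {q1, q3, q4, q5, q10, q11, q12, q13}.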